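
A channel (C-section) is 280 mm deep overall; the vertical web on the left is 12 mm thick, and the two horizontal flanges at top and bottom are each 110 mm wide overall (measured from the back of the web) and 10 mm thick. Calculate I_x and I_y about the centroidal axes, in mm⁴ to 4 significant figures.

I_x ≈ 5.769 × 10⁷ mm⁴, I_y ≈ 5.354 × 10⁶ mm⁴

Decompose the section into non-overlapping parts with the origin at the bottom-left of its bounding rectangle.
Web: 12 × 280, A = 3 360 mm², y = 140 mm, Ī = 21 952 000 mm⁴.
Top flange (beyond web): 98 × 10, A = 980 mm², y = 275 mm, Ī = 8166.67 mm⁴.
Bottom flange (beyond web): 98 × 10, A = 980 mm², y = 5 mm, Ī = 8166.67 mm⁴.
By symmetry the centroid is at mid-height, ȳ = 140 mm.
Transfer each piece to the centroidal x-axis using Ī + A·d² with d = y − 140:
  web: d = 0 mm → contributes +21 952 000 mm⁴
  top flange (beyond web): d = 135 mm → contributes +17 868 667 mm⁴
  bottom flange (beyond web): d = -135 mm → contributes +17 868 667 mm⁴
Total I = 57 689 333 mm⁴.
For the y-axis: x̄ = 26.2632 mm.
Repeating about the centroidal y-axis gives I_y = 5 353 605 mm⁴.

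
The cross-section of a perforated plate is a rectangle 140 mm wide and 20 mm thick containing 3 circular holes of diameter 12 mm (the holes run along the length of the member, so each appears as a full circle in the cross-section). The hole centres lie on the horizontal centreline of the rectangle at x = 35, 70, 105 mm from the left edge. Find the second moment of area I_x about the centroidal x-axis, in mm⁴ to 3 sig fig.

I_x ≈ 9.03 × 10⁴ mm⁴

Decompose the section into non-overlapping parts with the origin at the bottom-left of its bounding rectangle.
Plate: 140 × 20, A = 2 800 mm², y = 10 mm, Ī = 93 333 mm⁴.
Hole 1 (subtracted): ⌀12, A = 113.1 mm², y = 10 mm, Ī = 1017.9 mm⁴.
Hole 2 (subtracted): ⌀12, A = 113.1 mm², y = 10 mm, Ī = 1017.9 mm⁴.
Hole 3 (subtracted): ⌀12, A = 113.1 mm², y = 10 mm, Ī = 1017.9 mm⁴.
By symmetry the centroid is at mid-height, ȳ = 10 mm.
All pieces are centred on the centroidal x-axis, so I = ΣĪ (holes subtracted) = 90 280 mm⁴.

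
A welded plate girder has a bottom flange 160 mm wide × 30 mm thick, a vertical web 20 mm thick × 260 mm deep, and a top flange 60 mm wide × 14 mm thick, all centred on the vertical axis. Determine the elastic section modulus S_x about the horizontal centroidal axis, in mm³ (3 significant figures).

S_x ≈ 5.83 × 10⁵ mm³

Split into non-overlapping primitives; take the origin at the lower-left of the bounding box.
Bottom plate: 160 × 30, A = 4 800 mm², y = 15 mm, Ī = 360 000 mm⁴.
Web plate: 20 × 260, A = 5 200 mm², y = 160 mm, Ī = 29 293 333 mm⁴.
Top plate: 60 × 14, A = 840 mm², y = 297 mm, Ī = 13 720 mm⁴.
Centroid: ȳ = ΣA·y / ΣA = 106.41 mm.
Transfer each piece to the horizontal centroidal axis using Ī + A·d² with d = y − 106.41:
  bottom plate: d = -91.41 mm → contributes +40 467 427 mm⁴
  web plate: d = 53.59 mm → contributes +44 227 378 mm⁴
  top plate: d = 190.59 mm → contributes +30 526 470 mm⁴
Total I = 115 221 275 mm⁴.
Extreme fibre distance c = 197.59 mm; S = I/c = 583 132 mm³.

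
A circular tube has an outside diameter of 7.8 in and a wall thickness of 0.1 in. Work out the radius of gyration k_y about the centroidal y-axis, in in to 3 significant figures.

k_y ≈ 2.72 in

Split into non-overlapping primitives; take the origin at the lower-left of the bounding box.
Outer circle: ⌀7.8, A = 47.784 in², x = 3.9 in, Ī = 181.7 in⁴.
Bore (subtracted): ⌀7.6, A = 45.365 in², x = 3.9 in, Ī = 163.77 in⁴.
By symmetry the centroid is at mid-width, x̄ = 3.9 in.
All pieces are centred on the centroidal y-axis, so I = ΣĪ (holes subtracted) = 17.931 in⁴.
Radius of gyration: k = √(I/A) = √(17.931 / 2.419) = 2.7226 in.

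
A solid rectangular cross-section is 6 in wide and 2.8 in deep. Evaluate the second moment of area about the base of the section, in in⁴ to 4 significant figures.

I_base ≈ 43.90 in⁴

The section: 6 × 2.8, A = 16.8 in², y = 1.4 in, Ī = 10.976 in⁴.
Transfer it to a horizontal axis along the bottom face using Ī + A·d² with d = y − 0:
  the section: d = 1.4 in → contributes +43.904 in⁴
Total I = 43.904 in⁴.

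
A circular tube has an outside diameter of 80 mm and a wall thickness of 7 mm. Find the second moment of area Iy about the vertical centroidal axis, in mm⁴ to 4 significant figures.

Iy ≈ 1.079 × 10⁶ mm⁴

Treat the section as a set of non-overlapping primitives; coordinates are from the bounding-box lower-left.
Outer circle: ⌀80, A = 5026.55 mm², x = 40 mm, Ī = 2 010 619 mm⁴.
Bore (subtracted): ⌀66, A = 3421.19 mm², x = 40 mm, Ī = 931 420 mm⁴.
By symmetry the centroid is at mid-width, x̄ = 40 mm.
All pieces are centred on the vertical centroidal axis, so I = ΣĪ (holes subtracted) = 1 079 199 mm⁴.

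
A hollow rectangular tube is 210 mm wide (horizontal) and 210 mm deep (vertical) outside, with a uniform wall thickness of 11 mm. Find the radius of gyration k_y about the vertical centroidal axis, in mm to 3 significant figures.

k_y ≈ 81.4 mm

Split into non-overlapping primitives; take the origin at the lower-left of the bounding box.
Outer rectangle: 210 × 210, A = 44 100 mm², x = 105 mm, Ī = 162 067 500 mm⁴.
Inner void (subtracted): 188 × 188, A = 35 344 mm², x = 105 mm, Ī = 104 099 861 mm⁴.
By symmetry the centroid is at mid-width, x̄ = 105 mm.
All pieces are centred on the vertical centroidal axis, so I = ΣĪ (holes subtracted) = 57 967 639 mm⁴.
Radius of gyration: k = √(I/A) = √(57 967 639 / 8 756) = 81.365 mm.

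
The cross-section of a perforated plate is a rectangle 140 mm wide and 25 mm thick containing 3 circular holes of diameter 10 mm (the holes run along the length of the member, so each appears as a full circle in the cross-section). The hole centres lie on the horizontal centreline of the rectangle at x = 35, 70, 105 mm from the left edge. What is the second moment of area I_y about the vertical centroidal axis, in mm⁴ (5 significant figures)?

Break the section into simple shapes (no overlaps), measuring from the bottom-left corner of the bounding box.
Plate: 140 × 25, A = 3 500 mm², x = 70 mm, Ī = 5 716 667 mm⁴.
Hole 1 (subtracted): ⌀10, A = 78.53982 mm², x = 35 mm, Ī = 490.8739 mm⁴.
Hole 2 (subtracted): ⌀10, A = 78.53982 mm², x = 70 mm, Ī = 490.8739 mm⁴.
Hole 3 (subtracted): ⌀10, A = 78.53982 mm², x = 105 mm, Ī = 490.8739 mm⁴.
By symmetry the centroid is at mid-width, x̄ = 70 mm.
Transfer each piece to the vertical centroidal axis using Ī + A·d² with d = x − 70:
  plate: d = 0 mm → contributes +5 716 667 mm⁴
  hole 1: d = -35 mm → contributes −96702.15 mm⁴
  hole 2: d = 0 mm → contributes −490.8739 mm⁴
  hole 3: d = 35 mm → contributes −96702.15 mm⁴
Total I = 5 522 771 mm⁴.

I_y ≈ 5.5228 × 10⁶ mm⁴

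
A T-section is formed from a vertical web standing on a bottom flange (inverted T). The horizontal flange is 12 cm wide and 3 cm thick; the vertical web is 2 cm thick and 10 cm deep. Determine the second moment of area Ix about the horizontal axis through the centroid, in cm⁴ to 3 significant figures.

Ix ≈ 737 cm⁴

Break the section into simple shapes (no overlaps), measuring from the bottom-left corner of the bounding box.
Flange: 12 × 3, A = 36 cm², y = 1.5 cm, Ī = 27 cm⁴.
Web: 2 × 10, A = 20 cm², y = 8 cm, Ī = 166.67 cm⁴.
Centroid: ȳ = ΣA·y / ΣA = 3.8214 cm.
Transfer each piece to the horizontal axis through the centroid using Ī + A·d² with d = y − 3.8214:
  flange: d = -2.3214 cm → contributes +221.01 cm⁴
  web: d = 4.1786 cm → contributes +515.88 cm⁴
Total I = 736.88 cm⁴.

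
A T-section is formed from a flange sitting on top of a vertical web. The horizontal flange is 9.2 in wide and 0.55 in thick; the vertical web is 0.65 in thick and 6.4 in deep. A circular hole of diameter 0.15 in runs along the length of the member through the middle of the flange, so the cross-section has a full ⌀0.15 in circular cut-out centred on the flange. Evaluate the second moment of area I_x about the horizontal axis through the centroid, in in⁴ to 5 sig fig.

I_x ≈ 41.853 in⁴

Split into non-overlapping primitives; take the origin at the lower-left of the bounding box.
Flange: 9.2 × 0.55, A = 5.06 in², y = 6.675 in, Ī = 0.1275542 in⁴.
Web: 0.65 × 6.4, A = 4.16 in², y = 3.2 in, Ī = 14.19947 in⁴.
Hole (subtracted): ⌀0.15, A = 0.01767146 in², y = 6.675 in, Ī = 0.00002485049 in⁴.
Centroid: ȳ = ΣA·y / ΣA = 5.104093 in.
Transfer each piece to the horizontal axis through the centroid using Ī + A·d² with d = y − 5.104093:
  flange: d = 1.570907 in → contributes +12.61436 in⁴
  web: d = -1.904093 in → contributes +29.28184 in⁴
  hole: d = 1.570907 in → contributes −0.04363356 in⁴
Total I = 41.85257 in⁴.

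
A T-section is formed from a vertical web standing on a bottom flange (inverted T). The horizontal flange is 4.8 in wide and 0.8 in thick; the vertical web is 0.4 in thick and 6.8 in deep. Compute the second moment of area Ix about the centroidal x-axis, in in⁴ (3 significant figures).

Ix ≈ 33.7 in⁴

Decompose the section into non-overlapping parts with the origin at the bottom-left of its bounding rectangle.
Flange: 4.8 × 0.8, A = 3.84 in², y = 0.4 in, Ī = 0.2048 in⁴.
Web: 0.4 × 6.8, A = 2.72 in², y = 4.2 in, Ī = 10.481 in⁴.
Centroid: ȳ = ΣA·y / ΣA = 1.9756 in.
Transfer each piece to the centroidal x-axis using Ī + A·d² with d = y − 1.9756:
  flange: d = -1.5756 in → contributes +9.7378 in⁴
  web: d = 2.2244 in → contributes +23.939 in⁴
Total I = 33.677 in⁴.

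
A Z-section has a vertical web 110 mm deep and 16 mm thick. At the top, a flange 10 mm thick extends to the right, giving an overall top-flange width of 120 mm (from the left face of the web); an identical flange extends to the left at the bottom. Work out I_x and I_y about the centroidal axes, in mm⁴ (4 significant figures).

Decompose the section into non-overlapping parts with the origin at the bottom-left of its bounding rectangle.
Web: 16 × 110, A = 1 760 mm², y = 55 mm, Ī = 1 774 667 mm⁴.
Top flange (beyond web): 104 × 10, A = 1 040 mm², y = 105 mm, Ī = 8666.67 mm⁴.
Bottom flange (beyond web): 104 × 10, A = 1 040 mm², y = 5 mm, Ī = 8666.67 mm⁴.
Centroid: ȳ = ΣA·y / ΣA = 55 mm.
Transfer each piece to the centroidal x-axis using Ī + A·d² with d = y − 55:
  web: d = 0 mm → contributes +1 774 667 mm⁴
  top flange (beyond web): d = 50 mm → contributes +2 608 667 mm⁴
  bottom flange (beyond web): d = -50 mm → contributes +2 608 667 mm⁴
Total I = 6 992 000 mm⁴.
For the y-axis: x̄ = 112 mm.
Repeating about the centroidal y-axis gives I_y = 9 400 320 mm⁴.

I_x ≈ 6.992 × 10⁶ mm⁴, I_y ≈ 9.400 × 10⁶ mm⁴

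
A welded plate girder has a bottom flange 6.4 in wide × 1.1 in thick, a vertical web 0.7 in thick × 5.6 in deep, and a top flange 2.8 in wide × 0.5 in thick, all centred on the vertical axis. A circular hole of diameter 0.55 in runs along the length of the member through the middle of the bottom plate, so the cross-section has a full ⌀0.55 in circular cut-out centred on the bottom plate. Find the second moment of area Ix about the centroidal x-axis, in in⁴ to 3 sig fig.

Ix ≈ 72.1 in⁴

Decompose the section into non-overlapping parts with the origin at the bottom-left of its bounding rectangle.
Bottom plate: 6.4 × 1.1, A = 7.04 in², y = 0.55 in, Ī = 0.70987 in⁴.
Web plate: 0.7 × 5.6, A = 3.92 in², y = 3.9 in, Ī = 10.244 in⁴.
Top plate: 2.8 × 0.5, A = 1.4 in², y = 6.95 in, Ī = 0.029167 in⁴.
Hole (subtracted): ⌀0.55, A = 0.23758 in², y = 0.55 in, Ī = 0.0044918 in⁴.
Centroid: ȳ = ΣA·y / ΣA = 2.3724 in.
Transfer each piece to the centroidal x-axis using Ī + A·d² with d = y − 2.3724:
  bottom plate: d = -1.8224 in → contributes +24.091 in⁴
  web plate: d = 1.5276 in → contributes +19.392 in⁴
  top plate: d = 4.5776 in → contributes +29.365 in⁴
  hole: d = -1.8224 in → contributes −0.79355 in⁴
Total I = 72.054 in⁴.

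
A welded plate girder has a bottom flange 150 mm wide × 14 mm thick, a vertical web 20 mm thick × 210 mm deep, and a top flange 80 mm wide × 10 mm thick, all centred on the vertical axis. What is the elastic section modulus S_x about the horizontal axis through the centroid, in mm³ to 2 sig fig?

S_x ≈ 3.6 × 10⁵ mm³

Break the section into simple shapes (no overlaps), measuring from the bottom-left corner of the bounding box.
Bottom plate: 150 × 14, A = 2 100 mm², y = 7 mm, Ī = 34 300 mm⁴.
Web plate: 20 × 210, A = 4 200 mm², y = 119 mm, Ī = 15 435 000 mm⁴.
Top plate: 80 × 10, A = 800 mm², y = 229 mm, Ī = 6 667 mm⁴.
Centroid: ȳ = ΣA·y / ΣA = 98.27 mm.
Transfer each piece to the horizontal axis through the centroid using Ī + A·d² with d = y − 98.27:
  bottom plate: d = -91.27 mm → contributes +17 526 829 mm⁴
  web plate: d = 20.73 mm → contributes +17 240 295 mm⁴
  top plate: d = 130.7 mm → contributes +13 679 434 mm⁴
Total I = 48 446 558 mm⁴.
Extreme fibre distance c = 135.7 mm; S = I/c = 356 927 mm³.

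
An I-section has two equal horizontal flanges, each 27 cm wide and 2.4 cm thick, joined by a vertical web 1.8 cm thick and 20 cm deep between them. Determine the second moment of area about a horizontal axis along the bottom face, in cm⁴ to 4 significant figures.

Decompose the section into non-overlapping parts with the origin at the bottom-left of its bounding rectangle.
Bottom flange: 27 × 2.4, A = 64.8 cm², y = 1.2 cm, Ī = 31.104 cm⁴.
Web: 1.8 × 20, A = 36 cm², y = 12.4 cm, Ī = 1 200 cm⁴.
Top flange: 27 × 2.4, A = 64.8 cm², y = 23.6 cm, Ī = 31.104 cm⁴.
Transfer each piece to the bottom edge using Ī + A·d² with d = y − 0:
  bottom flange: d = 1.2 cm → contributes +124.416 cm⁴
  web: d = 12.4 cm → contributes +6735.36 cm⁴
  top flange: d = 23.6 cm → contributes +36122.1 cm⁴
Total I = 42981.9 cm⁴.

I_base ≈ 4.298 × 10⁴ cm⁴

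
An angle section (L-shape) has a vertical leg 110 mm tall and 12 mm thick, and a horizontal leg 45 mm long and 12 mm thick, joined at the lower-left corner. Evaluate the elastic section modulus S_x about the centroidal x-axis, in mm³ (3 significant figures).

Split into non-overlapping primitives; take the origin at the lower-left of the bounding box.
Vertical leg: 12 × 110, A = 1 320 mm², y = 55 mm, Ī = 1 331 000 mm⁴.
Horizontal leg (remainder): 33 × 12, A = 396 mm², y = 6 mm, Ī = 4 752 mm⁴.
Centroid: ȳ = ΣA·y / ΣA = 43.692 mm.
Transfer each piece to the centroidal x-axis using Ī + A·d² with d = y − 43.692:
  vertical leg: d = 11.308 mm → contributes +1 499 780 mm⁴
  horizontal leg (remainder): d = -37.692 mm → contributes +567 353 mm⁴
Total I = 2 067 134 mm⁴.
Extreme fibre distance c = 66.308 mm; S = I/c = 31 175 mm³.

S_x ≈ 3.12 × 10⁴ mm³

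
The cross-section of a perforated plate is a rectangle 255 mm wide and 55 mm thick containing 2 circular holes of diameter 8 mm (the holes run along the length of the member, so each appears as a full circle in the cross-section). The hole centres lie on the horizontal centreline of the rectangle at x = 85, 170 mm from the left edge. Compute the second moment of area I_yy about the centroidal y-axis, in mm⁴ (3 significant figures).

Decompose the section into non-overlapping parts with the origin at the bottom-left of its bounding rectangle.
Plate: 255 × 55, A = 14 025 mm², x = 127.5 mm, Ī = 75 997 969 mm⁴.
Hole 1 (subtracted): ⌀8, A = 50.265 mm², x = 85 mm, Ī = 201.06 mm⁴.
Hole 2 (subtracted): ⌀8, A = 50.265 mm², x = 170 mm, Ī = 201.06 mm⁴.
By symmetry the centroid is at mid-width, x̄ = 127.5 mm.
Transfer each piece to the centroidal y-axis using Ī + A·d² with d = x − 127.5:
  plate: d = 0 mm → contributes +75 997 969 mm⁴
  hole 1: d = -42.5 mm → contributes −90 993 mm⁴
  hole 2: d = 42.5 mm → contributes −90 993 mm⁴
Total I = 75 815 983 mm⁴.

I_yy ≈ 7.58 × 10⁷ mm⁴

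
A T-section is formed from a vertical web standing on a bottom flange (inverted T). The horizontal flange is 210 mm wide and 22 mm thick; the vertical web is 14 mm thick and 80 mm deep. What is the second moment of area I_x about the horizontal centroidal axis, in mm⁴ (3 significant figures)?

I_x ≈ 3.13 × 10⁶ mm⁴

Decompose the section into non-overlapping parts with the origin at the bottom-left of its bounding rectangle.
Flange: 210 × 22, A = 4 620 mm², y = 11 mm, Ī = 186 340 mm⁴.
Web: 14 × 80, A = 1 120 mm², y = 62 mm, Ī = 597 333 mm⁴.
Centroid: ȳ = ΣA·y / ΣA = 20.951 mm.
Transfer each piece to the horizontal centroidal axis using Ī + A·d² with d = y − 20.951:
  flange: d = -9.9512 mm → contributes +643 844 mm⁴
  web: d = 41.049 mm → contributes +2 484 536 mm⁴
Total I = 3 128 380 mm⁴.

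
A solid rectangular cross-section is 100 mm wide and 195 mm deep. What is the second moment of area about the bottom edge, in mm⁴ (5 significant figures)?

I_base ≈ 2.4716 × 10⁸ mm⁴

The section: 100 × 195, A = 19 500 mm², y = 97.5 mm, Ī = 61 790 625 mm⁴.
Transfer it to the bottom edge using Ī + A·d² with d = y − 0:
  the section: d = 97.5 mm → contributes +247 162 500 mm⁴
Total I = 247 162 500 mm⁴.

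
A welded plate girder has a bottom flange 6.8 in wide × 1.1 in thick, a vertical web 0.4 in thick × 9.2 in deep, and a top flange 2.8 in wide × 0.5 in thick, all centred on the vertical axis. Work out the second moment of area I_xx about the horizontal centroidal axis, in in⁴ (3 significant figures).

I_xx ≈ 178 in⁴

Decompose the section into non-overlapping parts with the origin at the bottom-left of its bounding rectangle.
Bottom plate: 6.8 × 1.1, A = 7.48 in², y = 0.55 in, Ī = 0.75423 in⁴.
Web plate: 0.4 × 9.2, A = 3.68 in², y = 5.7 in, Ī = 25.956 in⁴.
Top plate: 2.8 × 0.5, A = 1.4 in², y = 10.55 in, Ī = 0.029167 in⁴.
Centroid: ȳ = ΣA·y / ΣA = 3.1736 in.
Transfer each piece to the horizontal centroidal axis using Ī + A·d² with d = y − 3.1736:
  bottom plate: d = -2.6236 in → contributes +52.24 in⁴
  web plate: d = 2.5264 in → contributes +49.445 in⁴
  top plate: d = 7.3764 in → contributes +76.206 in⁴
Total I = 177.89 in⁴.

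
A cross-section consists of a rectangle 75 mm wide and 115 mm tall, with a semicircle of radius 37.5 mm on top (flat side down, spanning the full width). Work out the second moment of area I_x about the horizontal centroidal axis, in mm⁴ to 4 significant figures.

I_x ≈ 1.920 × 10⁷ mm⁴

Break the section into simple shapes (no overlaps), measuring from the bottom-left corner of the bounding box.
Rectangular body: 75 × 115, A = 8 625 mm², y = 57.5 mm, Ī = 9 505 469 mm⁴.
Semicircular cap: semicircle r = 37.5, A = 2208.93 mm², y = 130.915 mm, Ī = 217 049 mm⁴.
Centroid: ȳ = ΣA·y / ΣA = 72.4687 mm.
Transfer each piece to the horizontal centroidal axis using Ī + A·d² with d = y − 72.4687:
  rectangular body: d = -14.9687 mm → contributes +11 438 003 mm⁴
  semicircular cap: d = 58.4468 mm → contributes +7 762 823 mm⁴
Total I = 19 200 826 mm⁴.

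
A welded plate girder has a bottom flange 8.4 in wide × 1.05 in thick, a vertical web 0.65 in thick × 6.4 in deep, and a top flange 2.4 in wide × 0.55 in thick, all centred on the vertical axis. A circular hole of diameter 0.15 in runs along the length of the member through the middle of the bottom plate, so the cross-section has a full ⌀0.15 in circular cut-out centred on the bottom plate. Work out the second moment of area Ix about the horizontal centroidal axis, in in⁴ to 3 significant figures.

Ix ≈ 97.4 in⁴

Split into non-overlapping primitives; take the origin at the lower-left of the bounding box.
Bottom plate: 8.4 × 1.05, A = 8.82 in², y = 0.525 in, Ī = 0.81034 in⁴.
Web plate: 0.65 × 6.4, A = 4.16 in², y = 4.25 in, Ī = 14.199 in⁴.
Top plate: 2.4 × 0.55, A = 1.32 in², y = 7.725 in, Ī = 0.033275 in⁴.
Hole (subtracted): ⌀0.15, A = 0.017671 in², y = 0.525 in, Ī = 0.00002485 in⁴.
Centroid: ȳ = ΣA·y / ΣA = 2.2754 in.
Transfer each piece to the horizontal centroidal axis using Ī + A·d² with d = y − 2.2754:
  bottom plate: d = -1.7504 in → contributes +27.834 in⁴
  web plate: d = 1.9746 in → contributes +30.419 in⁴
  top plate: d = 5.4496 in → contributes +39.235 in⁴
  hole: d = -1.7504 in → contributes −0.054169 in⁴
Total I = 97.434 in⁴.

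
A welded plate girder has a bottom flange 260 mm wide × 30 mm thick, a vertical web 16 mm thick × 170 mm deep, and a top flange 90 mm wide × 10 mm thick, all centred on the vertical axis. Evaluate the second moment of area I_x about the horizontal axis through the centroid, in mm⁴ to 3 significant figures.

Treat the section as a set of non-overlapping primitives; coordinates are from the bounding-box lower-left.
Bottom plate: 260 × 30, A = 7 800 mm², y = 15 mm, Ī = 585 000 mm⁴.
Web plate: 16 × 170, A = 2 720 mm², y = 115 mm, Ī = 6 550 667 mm⁴.
Top plate: 90 × 10, A = 900 mm², y = 205 mm, Ī = 7 500 mm⁴.
Centroid: ȳ = ΣA·y / ΣA = 53.792 mm.
Transfer each piece to the horizontal axis through the centroid using Ī + A·d² with d = y − 53.792:
  bottom plate: d = -38.792 mm → contributes +12 322 344 mm⁴
  web plate: d = 61.208 mm → contributes +16 741 062 mm⁴
  top plate: d = 151.21 mm → contributes +20 585 084 mm⁴
Total I = 49 648 491 mm⁴.

I_x ≈ 4.96 × 10⁷ mm⁴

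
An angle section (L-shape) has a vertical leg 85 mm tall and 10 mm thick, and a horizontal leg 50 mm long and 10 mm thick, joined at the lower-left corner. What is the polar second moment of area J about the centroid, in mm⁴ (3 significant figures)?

J ≈ 1.13 × 10⁶ mm⁴

Split into non-overlapping primitives; take the origin at the lower-left of the bounding box.
Vertical leg: 10 × 85, A = 850 mm², y = 42.5 mm, Ī = 511 771 mm⁴.
Horizontal leg (remainder): 40 × 10, A = 400 mm², y = 5 mm, Ī = 3333.3 mm⁴.
Centroid: ȳ = ΣA·y / ΣA = 30.5 mm.
Transfer each piece to the centroidal x-axis using Ī + A·d² with d = y − 30.5:
  vertical leg: d = 12 mm → contributes +634 171 mm⁴
  horizontal leg (remainder): d = -25.5 mm → contributes +263 433 mm⁴
Total I = 897 604 mm⁴.
For the y-axis: x̄ = 13 mm.
Repeating about the centroidal y-axis gives I_y = 230 417 mm⁴.
Polar second moment: J = I_x + I_y = 1 128 021 mm⁴.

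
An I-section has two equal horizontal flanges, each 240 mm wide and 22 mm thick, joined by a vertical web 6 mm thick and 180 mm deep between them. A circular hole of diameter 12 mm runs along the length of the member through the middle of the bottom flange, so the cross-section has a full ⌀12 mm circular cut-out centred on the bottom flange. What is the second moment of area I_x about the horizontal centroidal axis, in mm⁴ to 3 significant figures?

Decompose the section into non-overlapping parts with the origin at the bottom-left of its bounding rectangle.
Bottom flange: 240 × 22, A = 5 280 mm², y = 11 mm, Ī = 212 960 mm⁴.
Web: 6 × 180, A = 1 080 mm², y = 112 mm, Ī = 2 916 000 mm⁴.
Top flange: 240 × 22, A = 5 280 mm², y = 213 mm, Ī = 212 960 mm⁴.
Hole (subtracted): ⌀12, A = 113.1 mm², y = 11 mm, Ī = 1017.9 mm⁴.
Centroid: ȳ = ΣA·y / ΣA = 112.99 mm.
Transfer each piece to the horizontal centroidal axis using Ī + A·d² with d = y − 112.99:
  bottom flange: d = -101.99 mm → contributes +55 136 356 mm⁴
  web: d = -0.99097 mm → contributes +2 917 061 mm⁴
  top flange: d = 100.01 mm → contributes +53 022 495 mm⁴
  hole: d = -101.99 mm → contributes −1 177 474 mm⁴
Total I = 109 898 437 mm⁴.

I_x ≈ 1.10 × 10⁸ mm⁴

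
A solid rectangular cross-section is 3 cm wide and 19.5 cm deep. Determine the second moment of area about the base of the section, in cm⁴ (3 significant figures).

I_base ≈ 7410 cm⁴

The section: 3 × 19.5, A = 58.5 cm², y = 9.75 cm, Ī = 1853.7 cm⁴.
Transfer it to a horizontal axis along the bottom face using Ī + A·d² with d = y − 0:
  the section: d = 9.75 cm → contributes +7414.9 cm⁴
Total I = 7414.9 cm⁴.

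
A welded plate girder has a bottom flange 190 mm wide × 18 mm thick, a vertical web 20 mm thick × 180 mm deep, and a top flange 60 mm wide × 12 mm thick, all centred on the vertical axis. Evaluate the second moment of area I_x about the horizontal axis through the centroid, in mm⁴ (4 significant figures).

Treat the section as a set of non-overlapping primitives; coordinates are from the bounding-box lower-left.
Bottom plate: 190 × 18, A = 3 420 mm², y = 9 mm, Ī = 92 340 mm⁴.
Web plate: 20 × 180, A = 3 600 mm², y = 108 mm, Ī = 9 720 000 mm⁴.
Top plate: 60 × 12, A = 720 mm², y = 204 mm, Ī = 8 640 mm⁴.
Centroid: ȳ = ΣA·y / ΣA = 73.186 mm.
Transfer each piece to the horizontal axis through the centroid using Ī + A·d² with d = y − 73.186:
  bottom plate: d = -64.186 mm → contributes +14 182 222 mm⁴
  web plate: d = 34.814 mm → contributes +14 083 241 mm⁴
  top plate: d = 130.814 mm → contributes +12 329 489 mm⁴
Total I = 40 594 952 mm⁴.

I_x ≈ 4.059 × 10⁷ mm⁴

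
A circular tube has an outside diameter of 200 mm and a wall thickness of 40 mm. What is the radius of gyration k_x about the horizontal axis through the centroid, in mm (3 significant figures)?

Decompose the section into non-overlapping parts with the origin at the bottom-left of its bounding rectangle.
Outer circle: ⌀200, A = 31 416 mm², y = 100 mm, Ī = 78 539 816 mm⁴.
Bore (subtracted): ⌀120, A = 11 310 mm², y = 100 mm, Ī = 10 178 760 mm⁴.
By symmetry the centroid is at mid-height, ȳ = 100 mm.
All pieces are centred on the horizontal axis through the centroid, so I = ΣĪ (holes subtracted) = 68 361 056 mm⁴.
Radius of gyration: k = √(I/A) = √(68 361 056 / 20 106) = 58.31 mm.

k_x ≈ 58.3 mm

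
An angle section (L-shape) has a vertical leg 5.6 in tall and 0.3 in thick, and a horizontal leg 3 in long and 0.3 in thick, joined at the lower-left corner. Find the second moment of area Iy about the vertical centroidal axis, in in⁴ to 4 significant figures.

Decompose the section into non-overlapping parts with the origin at the bottom-left of its bounding rectangle.
Vertical leg: 0.3 × 5.6, A = 1.68 in², x = 0.15 in, Ī = 0.0126 in⁴.
Horizontal leg (remainder): 2.7 × 0.3, A = 0.81 in², x = 1.65 in, Ī = 0.492075 in⁴.
Centroid: x̄ = ΣA·x / ΣA = 0.637952 in.
Transfer each piece to the vertical centroidal axis using Ī + A·d² with d = x − 0.637952:
  vertical leg: d = -0.487952 in → contributes +0.412603 in⁴
  horizontal leg (remainder): d = 1.01205 in → contributes +1.32171 in⁴
Total I = 1.73431 in⁴.

Iy ≈ 1.734 in⁴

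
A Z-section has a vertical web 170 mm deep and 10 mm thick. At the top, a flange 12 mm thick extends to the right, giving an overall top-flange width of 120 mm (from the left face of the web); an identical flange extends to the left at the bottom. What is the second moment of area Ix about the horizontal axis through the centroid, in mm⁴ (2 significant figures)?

Ix ≈ 2.1 × 10⁷ mm⁴

Treat the section as a set of non-overlapping primitives; coordinates are from the bounding-box lower-left.
Web: 10 × 170, A = 1 700 mm², y = 85 mm, Ī = 4 094 167 mm⁴.
Top flange (beyond web): 110 × 12, A = 1 320 mm², y = 164 mm, Ī = 15 840 mm⁴.
Bottom flange (beyond web): 110 × 12, A = 1 320 mm², y = 6 mm, Ī = 15 840 mm⁴.
Centroid: ȳ = ΣA·y / ΣA = 85 mm.
Transfer each piece to the horizontal axis through the centroid using Ī + A·d² with d = y − 85:
  web: d = 0 mm → contributes +4 094 167 mm⁴
  top flange (beyond web): d = 79 mm → contributes +8 253 960 mm⁴
  bottom flange (beyond web): d = -79 mm → contributes +8 253 960 mm⁴
Total I = 20 602 087 mm⁴.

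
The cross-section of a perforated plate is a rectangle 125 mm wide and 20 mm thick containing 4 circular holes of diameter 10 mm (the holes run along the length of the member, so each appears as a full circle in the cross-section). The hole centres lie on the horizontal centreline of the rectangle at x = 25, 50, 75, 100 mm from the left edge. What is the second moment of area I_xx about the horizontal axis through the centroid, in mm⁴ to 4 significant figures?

Split into non-overlapping primitives; take the origin at the lower-left of the bounding box.
Plate: 125 × 20, A = 2 500 mm², y = 10 mm, Ī = 83333.3 mm⁴.
Hole 1 (subtracted): ⌀10, A = 78.5398 mm², y = 10 mm, Ī = 490.874 mm⁴.
Hole 2 (subtracted): ⌀10, A = 78.5398 mm², y = 10 mm, Ī = 490.874 mm⁴.
Hole 3 (subtracted): ⌀10, A = 78.5398 mm², y = 10 mm, Ī = 490.874 mm⁴.
Hole 4 (subtracted): ⌀10, A = 78.5398 mm², y = 10 mm, Ī = 490.874 mm⁴.
By symmetry the centroid is at mid-height, ȳ = 10 mm.
All pieces are centred on the horizontal axis through the centroid, so I = ΣĪ (holes subtracted) = 81369.8 mm⁴.

I_xx ≈ 8.137 × 10⁴ mm⁴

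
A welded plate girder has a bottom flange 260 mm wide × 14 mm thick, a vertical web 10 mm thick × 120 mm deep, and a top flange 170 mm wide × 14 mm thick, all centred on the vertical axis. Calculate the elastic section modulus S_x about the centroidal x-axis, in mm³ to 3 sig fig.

Decompose the section into non-overlapping parts with the origin at the bottom-left of its bounding rectangle.
Bottom plate: 260 × 14, A = 3 640 mm², y = 7 mm, Ī = 59 453 mm⁴.
Web plate: 10 × 120, A = 1 200 mm², y = 74 mm, Ī = 1 440 000 mm⁴.
Top plate: 170 × 14, A = 2 380 mm², y = 141 mm, Ī = 38 873 mm⁴.
Centroid: ȳ = ΣA·y / ΣA = 62.307 mm.
Transfer each piece to the centroidal x-axis using Ī + A·d² with d = y − 62.307:
  bottom plate: d = -55.307 mm → contributes +11 193 912 mm⁴
  web plate: d = 11.693 mm → contributes +1 604 058 mm⁴
  top plate: d = 78.693 mm → contributes +14 777 054 mm⁴
Total I = 27 575 024 mm⁴.
Extreme fibre distance c = 85.693 mm; S = I/c = 321 790 mm³.

S_x ≈ 3.22 × 10⁵ mm³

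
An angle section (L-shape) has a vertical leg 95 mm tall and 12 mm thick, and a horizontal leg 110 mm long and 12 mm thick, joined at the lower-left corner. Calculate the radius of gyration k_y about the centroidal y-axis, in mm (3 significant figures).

Split into non-overlapping primitives; take the origin at the lower-left of the bounding box.
Vertical leg: 12 × 95, A = 1 140 mm², x = 6 mm, Ī = 13 680 mm⁴.
Horizontal leg (remainder): 98 × 12, A = 1 176 mm², x = 61 mm, Ī = 941 192 mm⁴.
Centroid: x̄ = ΣA·x / ΣA = 33.927 mm.
Transfer each piece to the centroidal y-axis using Ī + A·d² with d = x − 33.927:
  vertical leg: d = -27.927 mm → contributes +902 815 mm⁴
  horizontal leg (remainder): d = 27.073 mm → contributes +1 803 109 mm⁴
Total I = 2 705 924 mm⁴.
Radius of gyration: k = √(I/A) = √(2 705 924 / 2 316) = 34.181 mm.

k_y ≈ 34.2 mm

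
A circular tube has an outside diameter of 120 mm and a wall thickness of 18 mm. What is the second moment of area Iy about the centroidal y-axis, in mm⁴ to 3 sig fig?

Iy ≈ 7.73 × 10⁶ mm⁴

Decompose the section into non-overlapping parts with the origin at the bottom-left of its bounding rectangle.
Outer circle: ⌀120, A = 11 310 mm², x = 60 mm, Ī = 10 178 760 mm⁴.
Bore (subtracted): ⌀84, A = 5541.8 mm², x = 60 mm, Ī = 2 443 920 mm⁴.
By symmetry the centroid is at mid-width, x̄ = 60 mm.
All pieces are centred on the centroidal y-axis, so I = ΣĪ (holes subtracted) = 7 734 840 mm⁴.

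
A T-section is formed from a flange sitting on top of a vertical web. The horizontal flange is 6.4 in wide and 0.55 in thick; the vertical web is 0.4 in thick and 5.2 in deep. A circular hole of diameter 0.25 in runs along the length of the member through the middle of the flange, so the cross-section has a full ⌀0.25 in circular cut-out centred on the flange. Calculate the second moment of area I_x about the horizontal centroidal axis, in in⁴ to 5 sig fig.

I_x ≈ 15.526 in⁴

Treat the section as a set of non-overlapping primitives; coordinates are from the bounding-box lower-left.
Flange: 6.4 × 0.55, A = 3.52 in², y = 5.475 in, Ī = 0.08873333 in⁴.
Web: 0.4 × 5.2, A = 2.08 in², y = 2.6 in, Ī = 4.686933 in⁴.
Hole (subtracted): ⌀0.25, A = 0.04908739 in², y = 5.475 in, Ī = 0.0001917476 in⁴.
Centroid: ȳ = ΣA·y / ΣA = 4.3977 in.
Transfer each piece to the horizontal centroidal axis using Ī + A·d² with d = y − 4.3977:
  flange: d = 1.0773 in → contributes +4.173961 in⁴
  web: d = -1.7977 in → contributes +11.40892 in⁴
  hole: d = 1.0773 in → contributes −0.05716139 in⁴
Total I = 15.52572 in⁴.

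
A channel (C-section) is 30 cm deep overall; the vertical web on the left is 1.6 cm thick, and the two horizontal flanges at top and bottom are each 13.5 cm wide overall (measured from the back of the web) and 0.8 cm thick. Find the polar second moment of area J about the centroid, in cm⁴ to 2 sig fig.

Split into non-overlapping primitives; take the origin at the lower-left of the bounding box.
Web: 1.6 × 30, A = 48 cm², y = 15 cm, Ī = 3 600 cm⁴.
Top flange (beyond web): 11.9 × 0.8, A = 9.52 cm², y = 29.6 cm, Ī = 0.5077 cm⁴.
Bottom flange (beyond web): 11.9 × 0.8, A = 9.52 cm², y = 0.4 cm, Ī = 0.5077 cm⁴.
By symmetry the centroid is at mid-height, ȳ = 15 cm.
Transfer each piece to the centroidal x-axis using Ī + A·d² with d = y − 15:
  web: d = 0 cm → contributes +3 600 cm⁴
  top flange (beyond web): d = 14.6 cm → contributes +2 030 cm⁴
  bottom flange (beyond web): d = -14.6 cm → contributes +2 030 cm⁴
Total I = 7 660 cm⁴.
For the y-axis: x̄ = 2.717 cm.
Repeating about the centroidal y-axis gives I_y = 856.1 cm⁴.
Polar second moment: J = I_x + I_y = 8 516 cm⁴.

J ≈ 8500 cm⁴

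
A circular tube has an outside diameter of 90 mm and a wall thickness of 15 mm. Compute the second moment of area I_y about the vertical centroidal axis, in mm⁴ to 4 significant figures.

I_y ≈ 2.584 × 10⁶ mm⁴

Treat the section as a set of non-overlapping primitives; coordinates are from the bounding-box lower-left.
Outer circle: ⌀90, A = 6361.73 mm², x = 45 mm, Ī = 3 220 623 mm⁴.
Bore (subtracted): ⌀60, A = 2827.43 mm², x = 45 mm, Ī = 636 173 mm⁴.
By symmetry the centroid is at mid-width, x̄ = 45 mm.
All pieces are centred on the vertical centroidal axis, so I = ΣĪ (holes subtracted) = 2 584 451 mm⁴.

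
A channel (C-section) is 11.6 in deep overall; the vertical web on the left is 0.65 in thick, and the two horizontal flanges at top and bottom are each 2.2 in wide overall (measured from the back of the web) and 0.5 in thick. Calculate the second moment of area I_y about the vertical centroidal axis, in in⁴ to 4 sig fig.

I_y ≈ 2.131 in⁴

Treat the section as a set of non-overlapping primitives; coordinates are from the bounding-box lower-left.
Web: 0.65 × 11.6, A = 7.54 in², x = 0.325 in, Ī = 0.265471 in⁴.
Top flange (beyond web): 1.55 × 0.5, A = 0.775 in², x = 1.425 in, Ī = 0.155161 in⁴.
Bottom flange (beyond web): 1.55 × 0.5, A = 0.775 in², x = 1.425 in, Ī = 0.155161 in⁴.
Centroid: x̄ = ΣA·x / ΣA = 0.512569 in.
Transfer each piece to the vertical centroidal axis using Ī + A·d² with d = x − 0.512569:
  web: d = -0.187569 in → contributes +0.530743 in⁴
  top flange (beyond web): d = 0.912431 in → contributes +0.800373 in⁴
  bottom flange (beyond web): d = 0.912431 in → contributes +0.800373 in⁴
Total I = 2.13149 in⁴.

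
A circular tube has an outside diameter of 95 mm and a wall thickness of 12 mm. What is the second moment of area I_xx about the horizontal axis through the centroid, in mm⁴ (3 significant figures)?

I_xx ≈ 2.75 × 10⁶ mm⁴

Treat the section as a set of non-overlapping primitives; coordinates are from the bounding-box lower-left.
Outer circle: ⌀95, A = 7088.2 mm², y = 47.5 mm, Ī = 3 998 198 mm⁴.
Bore (subtracted): ⌀71, A = 3959.2 mm², y = 47.5 mm, Ī = 1 247 393 mm⁴.
By symmetry the centroid is at mid-height, ȳ = 47.5 mm.
All pieces are centred on the horizontal axis through the centroid, so I = ΣĪ (holes subtracted) = 2 750 805 mm⁴.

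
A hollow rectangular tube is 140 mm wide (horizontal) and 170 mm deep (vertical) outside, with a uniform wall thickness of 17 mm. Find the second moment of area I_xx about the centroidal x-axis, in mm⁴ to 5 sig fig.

I_xx ≈ 3.5098 × 10⁷ mm⁴

Treat the section as a set of non-overlapping primitives; coordinates are from the bounding-box lower-left.
Outer rectangle: 140 × 170, A = 23 800 mm², y = 85 mm, Ī = 57 318 333 mm⁴.
Inner void (subtracted): 106 × 136, A = 14 416 mm², y = 85 mm, Ī = 22 219 861 mm⁴.
By symmetry the centroid is at mid-height, ȳ = 85 mm.
All pieces are centred on the centroidal x-axis, so I = ΣĪ (holes subtracted) = 35 098 472 mm⁴.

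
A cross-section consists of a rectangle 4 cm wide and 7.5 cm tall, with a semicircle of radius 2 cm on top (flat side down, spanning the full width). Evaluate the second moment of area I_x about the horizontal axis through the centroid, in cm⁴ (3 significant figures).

I_x ≈ 252 cm⁴

Split into non-overlapping primitives; take the origin at the lower-left of the bounding box.
Rectangular body: 4 × 7.5, A = 30 cm², y = 3.75 cm, Ī = 140.63 cm⁴.
Semicircular cap: semicircle r = 2, A = 6.2832 cm², y = 8.3488 cm, Ī = 1.7561 cm⁴.
Centroid: ȳ = ΣA·y / ΣA = 4.5464 cm.
Transfer each piece to the horizontal axis through the centroid using Ī + A·d² with d = y − 4.5464:
  rectangular body: d = -0.79638 cm → contributes +159.65 cm⁴
  semicircular cap: d = 3.8024 cm → contributes +92.602 cm⁴
Total I = 252.25 cm⁴.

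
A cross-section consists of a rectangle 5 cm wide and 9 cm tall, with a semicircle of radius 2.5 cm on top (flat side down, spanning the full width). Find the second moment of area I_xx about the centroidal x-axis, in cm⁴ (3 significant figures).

I_xx ≈ 557 cm⁴

Break the section into simple shapes (no overlaps), measuring from the bottom-left corner of the bounding box.
Rectangular body: 5 × 9, A = 45 cm², y = 4.5 cm, Ī = 303.75 cm⁴.
Semicircular cap: semicircle r = 2.5, A = 9.8175 cm², y = 10.061 cm, Ī = 4.2874 cm⁴.
Centroid: ȳ = ΣA·y / ΣA = 5.4959 cm.
Transfer each piece to the centroidal x-axis using Ī + A·d² with d = y − 5.4959:
  rectangular body: d = -0.99595 cm → contributes +348.39 cm⁴
  semicircular cap: d = 4.5651 cm → contributes +208.88 cm⁴
Total I = 557.27 cm⁴.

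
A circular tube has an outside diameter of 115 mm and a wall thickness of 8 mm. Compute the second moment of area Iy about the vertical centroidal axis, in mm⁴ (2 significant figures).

Iy ≈ 3.9 × 10⁶ mm⁴

Decompose the section into non-overlapping parts with the origin at the bottom-left of its bounding rectangle.
Outer circle: ⌀115, A = 10 387 mm², x = 57.5 mm, Ī = 8 585 414 mm⁴.
Bore (subtracted): ⌀99, A = 7 698 mm², x = 57.5 mm, Ī = 4 715 315 mm⁴.
By symmetry the centroid is at mid-width, x̄ = 57.5 mm.
All pieces are centred on the vertical centroidal axis, so I = ΣĪ (holes subtracted) = 3 870 100 mm⁴.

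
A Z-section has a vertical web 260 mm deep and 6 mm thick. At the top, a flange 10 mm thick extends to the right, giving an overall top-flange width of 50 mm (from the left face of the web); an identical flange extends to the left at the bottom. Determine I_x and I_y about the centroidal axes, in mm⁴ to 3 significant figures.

I_x ≈ 2.25 × 10⁷ mm⁴, I_y ≈ 6.97 × 10⁵ mm⁴

Split into non-overlapping primitives; take the origin at the lower-left of the bounding box.
Web: 6 × 260, A = 1 560 mm², y = 130 mm, Ī = 8 788 000 mm⁴.
Top flange (beyond web): 44 × 10, A = 440 mm², y = 255 mm, Ī = 3666.7 mm⁴.
Bottom flange (beyond web): 44 × 10, A = 440 mm², y = 5 mm, Ī = 3666.7 mm⁴.
Centroid: ȳ = ΣA·y / ΣA = 130 mm.
Transfer each piece to the centroidal x-axis using Ī + A·d² with d = y − 130:
  web: d = 0 mm → contributes +8 788 000 mm⁴
  top flange (beyond web): d = 125 mm → contributes +6 878 667 mm⁴
  bottom flange (beyond web): d = -125 mm → contributes +6 878 667 mm⁴
Total I = 22 545 333 mm⁴.
For the y-axis: x̄ = 47 mm.
Repeating about the centroidal y-axis gives I_y = 696 653 mm⁴.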